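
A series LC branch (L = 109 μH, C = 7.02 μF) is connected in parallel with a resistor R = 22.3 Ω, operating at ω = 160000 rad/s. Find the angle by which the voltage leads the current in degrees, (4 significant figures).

X_L = ωL = 17.44 Ω
X_C = 1/(ωC) = 0.8903 Ω
Branch 1: Z₁ = R = 22.30 Ω
Branch 2 (series LC): Z₂ = j(X_L − X_C) = j16.55 Ω
Parallel: Z = Z₁Z₂/(Z₁+Z₂), |Z| = 13.29 Ω, ∠Z = 53.42°

53.42°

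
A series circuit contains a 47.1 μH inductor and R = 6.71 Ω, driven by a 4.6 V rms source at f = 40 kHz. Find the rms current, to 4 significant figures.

ω = 2πf = 251300 rad/s
X_L = ωL = 11.84 Ω
Z = 6.710 + j11.84 Ω
|Z| = √(6.710² + 11.84²) = 13.61 Ω
I = V/|Z| = 4.6/13.61 = 338.1 mA

338.1 mA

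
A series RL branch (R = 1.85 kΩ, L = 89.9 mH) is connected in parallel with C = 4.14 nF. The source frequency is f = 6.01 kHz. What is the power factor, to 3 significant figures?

ω = 2πf = 37760 rad/s
X_L = ωL = 3390 Ω
X_C = 1/(ωC) = 6400 Ω
Branch 1 (R+jX_L): Z₁ = 1850 + j3390 Ω, |Z₁| = 3870 Ω
Branch 2 (−jX_C): Z₂ = −j6400 Ω
Parallel: Z = Z₁Z₂/(Z₁+Z₂), |Z| = 7010 Ω, ∠Z = 29.8°
cos φ = cos(29.8°) = 0.868

0.868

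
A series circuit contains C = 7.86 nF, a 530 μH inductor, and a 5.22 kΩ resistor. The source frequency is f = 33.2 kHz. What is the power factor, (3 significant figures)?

ω = 2πf = 208600 rad/s
X_L = ωL = 111 Ω
X_C = 1/(ωC) = 610 Ω
Net reactance X = X_L − X_C = -499 Ω
Z = 5220 − j499 Ω
|Z| = √(5220² + 499²) = 5240 Ω
∠Z = arctan(-499/5220) = -5.46°
cos φ = cos(-5.46°) = 0.995

0.995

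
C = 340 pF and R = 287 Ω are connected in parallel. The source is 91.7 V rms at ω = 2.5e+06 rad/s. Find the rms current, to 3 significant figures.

X_C = 1/(ωC) = 1180 Ω
Parallel: admittances add. Y = 1/R + jωC
Y = (0.00348 + j0.000850) S
|Y| = 0.00359 S → |Z| = 1/|Y| = 279 Ω, ∠Z = −∠Y = -13.7°
I = V/|Z| = 91.7/279 = 329 mA

329 mA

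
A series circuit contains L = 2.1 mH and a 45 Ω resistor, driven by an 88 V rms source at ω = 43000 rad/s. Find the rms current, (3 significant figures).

872 mA

X_L = ωL = 90.3 Ω
Z = 45.0 + j90.3 Ω
|Z| = √(45.0² + 90.3²) = 101 Ω
I = V/|Z| = 88/101 = 872 mA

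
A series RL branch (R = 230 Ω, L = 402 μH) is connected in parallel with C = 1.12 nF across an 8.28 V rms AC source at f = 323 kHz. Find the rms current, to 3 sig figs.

ω = 2πf = 2.029e+06 rad/s
X_L = ωL = 816 Ω
X_C = 1/(ωC) = 440 Ω
Branch 1 (R+jX_L): Z₁ = 230 + j816 Ω, |Z₁| = 848 Ω
Branch 2 (−jX_C): Z₂ = −j440 Ω
Parallel: Z = Z₁Z₂/(Z₁+Z₂), |Z| = 846 Ω, ∠Z = -74.3°
I = V/|Z| = 8.28/846 = 9.78 mA

9.78 mA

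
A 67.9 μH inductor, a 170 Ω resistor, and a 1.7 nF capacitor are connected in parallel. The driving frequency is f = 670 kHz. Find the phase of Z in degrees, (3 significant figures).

ω = 2πf = 4.21e+06 rad/s
X_L = ωL = 286 Ω
X_C = 1/(ωC) = 140 Ω
Parallel: admittances add. Y = 1/R + 1/(jωL) + jωC
Y = (0.00588 + j0.00366) S
|Y| = 0.00693 S → |Z| = 1/|Y| = 144 Ω, ∠Z = −∠Y = -31.9°

-31.9°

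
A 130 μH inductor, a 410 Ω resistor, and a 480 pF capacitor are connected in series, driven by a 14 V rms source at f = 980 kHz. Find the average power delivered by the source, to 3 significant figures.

211 mW

ω = 2πf = 6.158e+06 rad/s
X_L = ωL = 800 Ω
X_C = 1/(ωC) = 338 Ω
Net reactance X = X_L − X_C = 462 Ω
Z = 410 + j462 Ω
|Z| = √(410² + 462²) = 618 Ω
∠Z = arctan(462/410) = 48.4°
I = V/|Z| = 22.7 mA
P = VI cos φ = 14 × 0.0227 × cos(48.4°) = 211 mW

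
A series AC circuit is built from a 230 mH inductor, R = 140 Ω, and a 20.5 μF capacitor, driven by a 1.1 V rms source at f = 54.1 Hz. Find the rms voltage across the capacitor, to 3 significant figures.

1.02 V

ω = 2πf = 339.9 rad/s
X_L = ωL = 78.2 Ω
X_C = 1/(ωC) = 144 Ω
Net reactance X = X_L − X_C = -65.3 Ω
Z = 140 − j65.3 Ω
|Z| = √(140² + 65.3²) = 154 Ω
I = V/|Z| = 7.12 mA
V_C = I·|Z_C| = 0.00712 × 144 = 1.02 V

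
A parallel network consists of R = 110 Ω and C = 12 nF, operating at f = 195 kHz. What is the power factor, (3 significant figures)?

0.526

ω = 2πf = 1.225e+06 rad/s
X_C = 1/(ωC) = 68.0 Ω
Parallel: admittances add. Y = 1/R + jωC
Y = (0.00909 + j0.0147) S
|Y| = 0.0173 S → |Z| = 1/|Y| = 57.8 Ω, ∠Z = −∠Y = -58.3°
cos φ = cos(-58.3°) = 0.526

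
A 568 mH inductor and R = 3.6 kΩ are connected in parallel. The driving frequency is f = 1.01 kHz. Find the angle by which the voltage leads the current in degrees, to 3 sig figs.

45.0°

ω = 2πf = 6346 rad/s
X_L = ωL = 3600 Ω
Parallel: admittances add. Y = 1/R + 1/(jωL)
Y = (0.000278 − j0.000277) S
|Y| = 0.000393 S → |Z| = 1/|Y| = 2550 Ω, ∠Z = −∠Y = 45.0°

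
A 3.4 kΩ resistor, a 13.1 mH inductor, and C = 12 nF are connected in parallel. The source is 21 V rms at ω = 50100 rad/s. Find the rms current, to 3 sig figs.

20.3 mA

X_L = ωL = 656 Ω
X_C = 1/(ωC) = 1660 Ω
Parallel: admittances add. Y = 1/R + 1/(jωL) + jωC
Y = (0.000294 − j0.000922) S
|Y| = 0.000968 S → |Z| = 1/|Y| = 1030 Ω, ∠Z = −∠Y = 72.3°
I = V/|Z| = 21/1030 = 20.3 mA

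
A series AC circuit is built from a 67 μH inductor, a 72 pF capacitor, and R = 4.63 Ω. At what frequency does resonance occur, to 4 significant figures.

2.291 MHz

ω₀ = 1/√(LC) = 1/√(6.7e-05 × 7.2e-11) = 1.44e+07 rad/s
f₀ = ω₀/(2π) = 2.291 MHz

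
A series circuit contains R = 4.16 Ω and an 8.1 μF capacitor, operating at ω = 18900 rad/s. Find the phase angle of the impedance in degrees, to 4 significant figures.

-57.51°

X_C = 1/(ωC) = 6.532 Ω
Z = 4.160 − j6.532 Ω
|Z| = √(4.160² + 6.532²) = 7.744 Ω
∠Z = arctan(-6.532/4.160) = -57.51°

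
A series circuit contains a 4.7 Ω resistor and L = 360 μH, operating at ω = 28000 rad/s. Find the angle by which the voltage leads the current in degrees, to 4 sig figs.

65.00°

X_L = ωL = 10.08 Ω
Z = 4.700 + j10.08 Ω
|Z| = √(4.700² + 10.08²) = 11.12 Ω
∠Z = arctan(10.08/4.700) = 65.00°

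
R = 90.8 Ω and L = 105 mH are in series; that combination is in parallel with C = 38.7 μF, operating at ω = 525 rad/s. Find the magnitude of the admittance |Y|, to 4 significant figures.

X_L = ωL = 55.12 Ω
X_C = 1/(ωC) = 49.22 Ω
Branch 1 (R+jX_L): Z₁ = 90.80 + j55.12 Ω, |Z₁| = 106.2 Ω
Branch 2 (−jX_C): Z₂ = −j49.22 Ω
Parallel: Z = Z₁Z₂/(Z₁+Z₂), |Z| = 57.46 Ω, ∠Z = -62.46°
|Y| = 1/|Z| = 17.40 mS

17.40 mS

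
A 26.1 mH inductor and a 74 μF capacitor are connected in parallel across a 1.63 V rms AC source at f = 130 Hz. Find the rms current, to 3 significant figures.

22.1 mA

ω = 2πf = 816.8 rad/s
X_L = ωL = 21.3 Ω
X_C = 1/(ωC) = 16.5 Ω
Parallel: admittances add. Y = 1/(jωL) + jωC
Y = (0 + j0.0135) S
|Y| = 0.0135 S → |Z| = 1/|Y| = 73.9 Ω, ∠Z = −∠Y = -90.0°
I = V/|Z| = 1.63/73.9 = 22.1 mA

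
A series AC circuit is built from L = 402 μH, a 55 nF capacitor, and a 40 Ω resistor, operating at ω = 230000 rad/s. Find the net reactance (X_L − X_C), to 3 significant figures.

X_L = ωL = 92.5 Ω
X_C = 1/(ωC) = 79.1 Ω
X = 92.5 − 79.1 = 13.4 Ω

13.4 Ω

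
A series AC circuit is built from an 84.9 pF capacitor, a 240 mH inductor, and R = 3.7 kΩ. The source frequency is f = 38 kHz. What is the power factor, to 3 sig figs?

0.421

ω = 2πf = 238800 rad/s
X_L = ωL = 57300 Ω
X_C = 1/(ωC) = 49300 Ω
Net reactance X = X_L − X_C = 7970 Ω
Z = 3700 + j7970 Ω
|Z| = √(3700² + 7970²) = 8790 Ω
∠Z = arctan(7970/3700) = 65.1°
cos φ = cos(65.1°) = 0.421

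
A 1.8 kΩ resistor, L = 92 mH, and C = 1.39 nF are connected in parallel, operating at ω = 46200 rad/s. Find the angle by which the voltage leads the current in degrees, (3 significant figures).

X_L = ωL = 4250 Ω
X_C = 1/(ωC) = 15600 Ω
Parallel: admittances add. Y = 1/R + 1/(jωL) + jωC
Y = (0.000556 − j0.000171) S
|Y| = 0.000581 S → |Z| = 1/|Y| = 1720 Ω, ∠Z = −∠Y = 17.1°

17.1°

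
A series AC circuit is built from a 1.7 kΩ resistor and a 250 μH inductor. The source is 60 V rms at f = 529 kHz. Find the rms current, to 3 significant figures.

31.7 mA

ω = 2πf = 3.324e+06 rad/s
X_L = ωL = 831 Ω
Z = 1700 + j831 Ω
|Z| = √(1700² + 831²) = 1890 Ω
I = V/|Z| = 60/1890 = 31.7 mA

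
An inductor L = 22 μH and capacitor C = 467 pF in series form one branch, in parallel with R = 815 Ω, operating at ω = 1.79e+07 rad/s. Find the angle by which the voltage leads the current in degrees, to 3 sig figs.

X_L = ωL = 394 Ω
X_C = 1/(ωC) = 120 Ω
Branch 1: Z₁ = R = 815 Ω
Branch 2 (series LC): Z₂ = j(X_L − X_C) = j274 Ω
Parallel: Z = Z₁Z₂/(Z₁+Z₂), |Z| = 260 Ω, ∠Z = 71.4°

71.4°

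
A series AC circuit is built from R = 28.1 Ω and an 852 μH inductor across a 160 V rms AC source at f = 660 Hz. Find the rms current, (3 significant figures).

5.65 A

ω = 2πf = 4147 rad/s
X_L = ωL = 3.53 Ω
Z = 28.1 + j3.53 Ω
|Z| = √(28.1² + 3.53²) = 28.3 Ω
I = V/|Z| = 160/28.3 = 5.65 A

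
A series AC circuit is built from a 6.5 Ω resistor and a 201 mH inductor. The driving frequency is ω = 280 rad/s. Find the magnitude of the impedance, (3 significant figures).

56.7 Ω

X_L = ωL = 56.3 Ω
Z = 6.50 + j56.3 Ω
|Z| = √(6.50² + 56.3²) = 56.7 Ω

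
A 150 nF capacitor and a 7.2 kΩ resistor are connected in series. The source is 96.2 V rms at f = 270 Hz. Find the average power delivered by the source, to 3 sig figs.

ω = 2πf = 1696 rad/s
X_C = 1/(ωC) = 3930 Ω
Z = 7200 − j3930 Ω
|Z| = √(7200² + 3930²) = 8200 Ω
∠Z = arctan(-3930/7200) = -28.6°
I = V/|Z| = 11.7 mA
P = VI cos φ = 96.2 × 0.0117 × cos(-28.6°) = 990 mW

990 mW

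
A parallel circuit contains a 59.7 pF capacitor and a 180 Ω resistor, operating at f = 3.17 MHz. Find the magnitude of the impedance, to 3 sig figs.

176 Ω

ω = 2πf = 1.992e+07 rad/s
X_C = 1/(ωC) = 841 Ω
Parallel: admittances add. Y = 1/R + jωC
Y = (0.00556 + j0.00119) S
|Y| = 0.00568 S → |Z| = 1/|Y| = 176 Ω, ∠Z = −∠Y = -12.1°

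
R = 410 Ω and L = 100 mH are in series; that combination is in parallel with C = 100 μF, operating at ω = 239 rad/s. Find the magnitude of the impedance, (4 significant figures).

41.87 Ω

X_L = ωL = 23.90 Ω
X_C = 1/(ωC) = 41.84 Ω
Branch 1 (R+jX_L): Z₁ = 410.0 + j23.90 Ω, |Z₁| = 410.7 Ω
Branch 2 (−jX_C): Z₂ = −j41.84 Ω
Parallel: Z = Z₁Z₂/(Z₁+Z₂), |Z| = 41.87 Ω, ∠Z = -84.16°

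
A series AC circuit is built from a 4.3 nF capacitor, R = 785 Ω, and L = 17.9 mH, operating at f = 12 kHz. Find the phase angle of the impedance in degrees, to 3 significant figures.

-65.7°

ω = 2πf = 75400 rad/s
X_L = ωL = 1350 Ω
X_C = 1/(ωC) = 3080 Ω
Net reactance X = X_L − X_C = -1730 Ω
Z = 785 − j1730 Ω
|Z| = √(785² + 1730²) = 1900 Ω
∠Z = arctan(-1730/785) = -65.7°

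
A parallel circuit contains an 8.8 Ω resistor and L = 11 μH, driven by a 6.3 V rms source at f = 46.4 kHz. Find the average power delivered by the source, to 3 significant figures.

4.51 W

ω = 2πf = 291500 rad/s
X_L = ωL = 3.21 Ω
Parallel: admittances add. Y = 1/R + 1/(jωL)
Y = (0.114 − j0.312) S
|Y| = 0.332 S → |Z| = 1/|Y| = 3.01 Ω, ∠Z = −∠Y = 70.0°
I = V/|Z| = 2.09 A
P = VI cos φ = 6.3 × 2.09 × cos(70.0°) = 4.51 W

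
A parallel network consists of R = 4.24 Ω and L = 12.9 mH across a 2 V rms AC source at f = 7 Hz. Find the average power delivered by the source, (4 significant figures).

943.4 mW

ω = 2πf = 43.98 rad/s
X_L = ωL = 0.5674 Ω
Parallel: admittances add. Y = 1/R + 1/(jωL)
Y = (0.2358 − j1.763) S
|Y| = 1.778 S → |Z| = 1/|Y| = 0.5624 Ω, ∠Z = −∠Y = 82.38°
I = V/|Z| = 3.556 A
P = VI cos φ = 2 × 3.556 × cos(82.38°) = 943.4 mW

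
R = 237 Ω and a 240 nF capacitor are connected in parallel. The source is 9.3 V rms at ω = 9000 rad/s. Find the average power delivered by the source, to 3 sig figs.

X_C = 1/(ωC) = 463 Ω
Parallel: admittances add. Y = 1/R + jωC
Y = (0.00422 + j0.00216) S
|Y| = 0.00474 S → |Z| = 1/|Y| = 211 Ω, ∠Z = −∠Y = -27.1°
I = V/|Z| = 44.1 mA
P = VI cos φ = 9.3 × 0.0441 × cos(-27.1°) = 365 mW

365 mW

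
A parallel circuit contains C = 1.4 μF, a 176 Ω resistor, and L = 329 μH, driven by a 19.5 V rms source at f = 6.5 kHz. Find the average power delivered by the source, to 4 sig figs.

ω = 2πf = 40840 rad/s
X_L = ωL = 13.44 Ω
X_C = 1/(ωC) = 17.49 Ω
Parallel: admittances add. Y = 1/R + 1/(jωL) + jωC
Y = (0.005682 − j0.01725) S
|Y| = 0.01816 S → |Z| = 1/|Y| = 55.07 Ω, ∠Z = −∠Y = 71.77°
I = V/|Z| = 354.1 mA
P = VI cos φ = 19.5 × 0.3541 × cos(71.77°) = 2.161 W

2.161 W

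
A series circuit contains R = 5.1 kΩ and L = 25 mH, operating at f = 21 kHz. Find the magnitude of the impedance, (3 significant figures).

6070 Ω

ω = 2πf = 131900 rad/s
X_L = ωL = 3300 Ω
Z = 5100 + j3300 Ω
|Z| = √(5100² + 3300²) = 6070 Ω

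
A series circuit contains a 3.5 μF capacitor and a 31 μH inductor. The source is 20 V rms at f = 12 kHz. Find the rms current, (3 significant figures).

13.8 A

ω = 2πf = 75400 rad/s
X_L = ωL = 2.34 Ω
X_C = 1/(ωC) = 3.79 Ω
Net reactance X = X_L − X_C = -1.45 Ω
Z = − j1.45 Ω
|Z| = √(0² + 1.45²) = 1.45 Ω
I = V/|Z| = 20/1.45 = 13.8 A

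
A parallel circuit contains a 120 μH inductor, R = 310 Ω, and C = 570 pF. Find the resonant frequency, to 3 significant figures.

609 kHz

ω₀ = 1/√(LC) = 1/√(0.00012 × 5.7e-10) = 3.824e+06 rad/s
f₀ = ω₀/(2π) = 609 kHz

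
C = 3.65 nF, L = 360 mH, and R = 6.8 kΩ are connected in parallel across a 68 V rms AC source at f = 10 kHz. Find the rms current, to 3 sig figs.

16.1 mA

ω = 2πf = 62830 rad/s
X_L = ωL = 22600 Ω
X_C = 1/(ωC) = 4360 Ω
Parallel: admittances add. Y = 1/R + 1/(jωL) + jωC
Y = (0.000147 + j0.000185) S
|Y| = 0.000236 S → |Z| = 1/|Y| = 4230 Ω, ∠Z = −∠Y = -51.5°
I = V/|Z| = 68/4230 = 16.1 mA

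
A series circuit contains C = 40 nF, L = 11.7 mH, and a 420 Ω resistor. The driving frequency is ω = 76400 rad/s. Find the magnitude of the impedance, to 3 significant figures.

X_L = ωL = 894 Ω
X_C = 1/(ωC) = 327 Ω
Net reactance X = X_L − X_C = 567 Ω
Z = 420 + j567 Ω
|Z| = √(420² + 567²) = 705 Ω

705 Ω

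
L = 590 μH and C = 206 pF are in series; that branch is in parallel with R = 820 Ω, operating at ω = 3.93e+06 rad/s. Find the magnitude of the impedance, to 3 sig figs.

654 Ω

X_L = ωL = 2320 Ω
X_C = 1/(ωC) = 1240 Ω
Branch 1: Z₁ = R = 820 Ω
Branch 2 (series LC): Z₂ = j(X_L − X_C) = j1080 Ω
Parallel: Z = Z₁Z₂/(Z₁+Z₂), |Z| = 654 Ω, ∠Z = 37.1°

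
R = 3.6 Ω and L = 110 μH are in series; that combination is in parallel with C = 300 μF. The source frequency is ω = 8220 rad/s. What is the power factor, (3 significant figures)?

0.108

X_L = ωL = 0.904 Ω
X_C = 1/(ωC) = 0.406 Ω
Branch 1 (R+jX_L): Z₁ = 3.60 + j0.904 Ω, |Z₁| = 3.71 Ω
Branch 2 (−jX_C): Z₂ = −j0.406 Ω
Parallel: Z = Z₁Z₂/(Z₁+Z₂), |Z| = 0.414 Ω, ∠Z = -83.8°
cos φ = cos(-83.8°) = 0.108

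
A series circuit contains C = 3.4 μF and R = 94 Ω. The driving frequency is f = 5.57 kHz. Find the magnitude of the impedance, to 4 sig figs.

ω = 2πf = 35000 rad/s
X_C = 1/(ωC) = 8.404 Ω
Z = 94.00 − j8.404 Ω
|Z| = √(94.00² + 8.404²) = 94.37 Ω

94.37 Ω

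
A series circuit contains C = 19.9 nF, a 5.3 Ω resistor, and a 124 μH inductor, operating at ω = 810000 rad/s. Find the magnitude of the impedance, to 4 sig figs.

38.77 Ω

X_L = ωL = 100.4 Ω
X_C = 1/(ωC) = 62.04 Ω
Net reactance X = X_L − X_C = 38.40 Ω
Z = 5.300 + j38.40 Ω
|Z| = √(5.300² + 38.40²) = 38.77 Ω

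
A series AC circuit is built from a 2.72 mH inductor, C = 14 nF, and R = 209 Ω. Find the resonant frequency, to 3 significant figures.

25.8 kHz

ω₀ = 1/√(LC) = 1/√(0.00272 × 1.4e-08) = 162100 rad/s
f₀ = ω₀/(2π) = 25.8 kHz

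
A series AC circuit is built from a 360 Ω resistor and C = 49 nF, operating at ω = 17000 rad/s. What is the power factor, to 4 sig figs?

0.2872

X_C = 1/(ωC) = 1200 Ω
Z = 360.0 − j1200 Ω
|Z| = √(360.0² + 1200²) = 1253 Ω
∠Z = arctan(-1200/360.0) = -73.31°
cos φ = cos(-73.31°) = 0.2872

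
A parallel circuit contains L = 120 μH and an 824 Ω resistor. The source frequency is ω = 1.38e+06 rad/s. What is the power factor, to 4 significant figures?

0.1970

X_L = ωL = 165.6 Ω
Parallel: admittances add. Y = 1/R + 1/(jωL)
Y = (0.001214 − j0.006039) S
|Y| = 0.006159 S → |Z| = 1/|Y| = 162.4 Ω, ∠Z = −∠Y = 78.64°
cos φ = cos(78.64°) = 0.1970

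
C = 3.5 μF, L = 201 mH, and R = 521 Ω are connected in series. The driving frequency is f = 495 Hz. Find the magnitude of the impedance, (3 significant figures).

746 Ω

ω = 2πf = 3110 rad/s
X_L = ωL = 625 Ω
X_C = 1/(ωC) = 91.9 Ω
Net reactance X = X_L − X_C = 533 Ω
Z = 521 + j533 Ω
|Z| = √(521² + 533²) = 746 Ω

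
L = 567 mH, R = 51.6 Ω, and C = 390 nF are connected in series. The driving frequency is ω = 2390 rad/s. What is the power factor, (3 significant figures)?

X_L = ωL = 1360 Ω
X_C = 1/(ωC) = 1070 Ω
Net reactance X = X_L − X_C = 282 Ω
Z = 51.6 + j282 Ω
|Z| = √(51.6² + 282²) = 287 Ω
∠Z = arctan(282/51.6) = 79.6°
cos φ = cos(79.6°) = 0.180

0.180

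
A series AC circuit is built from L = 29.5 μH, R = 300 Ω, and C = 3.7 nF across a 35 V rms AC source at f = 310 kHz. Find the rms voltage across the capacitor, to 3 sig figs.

15.6 V

ω = 2πf = 1.948e+06 rad/s
X_L = ωL = 57.5 Ω
X_C = 1/(ωC) = 139 Ω
Net reactance X = X_L − X_C = -81.3 Ω
Z = 300 − j81.3 Ω
|Z| = √(300² + 81.3²) = 311 Ω
I = V/|Z| = 113 mA
V_C = I·|Z_C| = 0.113 × 139 = 15.6 V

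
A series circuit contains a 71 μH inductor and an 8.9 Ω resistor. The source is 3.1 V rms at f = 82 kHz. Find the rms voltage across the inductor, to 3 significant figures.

ω = 2πf = 515200 rad/s
X_L = ωL = 36.6 Ω
Z = 8.90 + j36.6 Ω
|Z| = √(8.90² + 36.6²) = 37.6 Ω
I = V/|Z| = 82.3 mA
V_L = I·|Z_L| = 0.0823 × 36.6 = 3.01 V

3.01 V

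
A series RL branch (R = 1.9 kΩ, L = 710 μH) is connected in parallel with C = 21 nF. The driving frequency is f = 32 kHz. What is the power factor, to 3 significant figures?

ω = 2πf = 201100 rad/s
X_L = ωL = 143 Ω
X_C = 1/(ωC) = 237 Ω
Branch 1 (R+jX_L): Z₁ = 1900 + j143 Ω, |Z₁| = 1910 Ω
Branch 2 (−jX_C): Z₂ = −j237 Ω
Parallel: Z = Z₁Z₂/(Z₁+Z₂), |Z| = 237 Ω, ∠Z = -82.9°
cos φ = cos(-82.9°) = 0.124

0.124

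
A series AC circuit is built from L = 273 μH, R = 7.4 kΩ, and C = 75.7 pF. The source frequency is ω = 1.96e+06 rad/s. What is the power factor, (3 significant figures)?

0.766

X_L = ωL = 535 Ω
X_C = 1/(ωC) = 6740 Ω
Net reactance X = X_L − X_C = -6200 Ω
Z = 7400 − j6200 Ω
|Z| = √(7400² + 6200²) = 9660 Ω
∠Z = arctan(-6200/7400) = -40.0°
cos φ = cos(-40.0°) = 0.766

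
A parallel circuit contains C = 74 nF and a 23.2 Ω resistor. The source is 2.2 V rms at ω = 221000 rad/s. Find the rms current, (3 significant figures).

101 mA

X_C = 1/(ωC) = 61.1 Ω
Parallel: admittances add. Y = 1/R + jωC
Y = (0.0431 + j0.0164) S
|Y| = 0.0461 S → |Z| = 1/|Y| = 21.7 Ω, ∠Z = −∠Y = -20.8°
I = V/|Z| = 2.2/21.7 = 101 mA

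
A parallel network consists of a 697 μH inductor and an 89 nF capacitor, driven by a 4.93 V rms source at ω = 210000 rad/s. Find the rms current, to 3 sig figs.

58.5 mA

X_L = ωL = 146 Ω
X_C = 1/(ωC) = 53.5 Ω
Parallel: admittances add. Y = 1/(jωL) + jωC
Y = (0 + j0.0119) S
|Y| = 0.0119 S → |Z| = 1/|Y| = 84.3 Ω, ∠Z = −∠Y = -90.0°
I = V/|Z| = 4.93/84.3 = 58.5 mA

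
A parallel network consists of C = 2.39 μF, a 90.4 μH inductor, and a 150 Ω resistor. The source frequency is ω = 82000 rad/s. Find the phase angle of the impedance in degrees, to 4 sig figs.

X_L = ωL = 7.413 Ω
X_C = 1/(ωC) = 5.103 Ω
Parallel: admittances add. Y = 1/R + 1/(jωL) + jωC
Y = (0.006667 + j0.06108) S
|Y| = 0.06144 S → |Z| = 1/|Y| = 16.28 Ω, ∠Z = −∠Y = -83.77°

-83.77°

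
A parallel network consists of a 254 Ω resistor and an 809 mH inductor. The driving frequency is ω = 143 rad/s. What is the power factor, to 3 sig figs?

0.414

X_L = ωL = 116 Ω
Parallel: admittances add. Y = 1/R + 1/(jωL)
Y = (0.00394 − j0.00864) S
|Y| = 0.00950 S → |Z| = 1/|Y| = 105 Ω, ∠Z = −∠Y = 65.5°
cos φ = cos(65.5°) = 0.414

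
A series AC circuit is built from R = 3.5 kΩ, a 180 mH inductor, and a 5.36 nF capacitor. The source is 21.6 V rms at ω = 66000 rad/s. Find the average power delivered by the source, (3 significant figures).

X_L = ωL = 11900 Ω
X_C = 1/(ωC) = 2830 Ω
Net reactance X = X_L − X_C = 9050 Ω
Z = 3500 + j9050 Ω
|Z| = √(3500² + 9050²) = 9710 Ω
∠Z = arctan(9050/3500) = 68.9°
I = V/|Z| = 2.23 mA
P = VI cos φ = 21.6 × 0.00223 × cos(68.9°) = 17.3 mW

17.3 mW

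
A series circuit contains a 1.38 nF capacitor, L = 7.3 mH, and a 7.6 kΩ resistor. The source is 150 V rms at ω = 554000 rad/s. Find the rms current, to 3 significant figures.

X_L = ωL = 4040 Ω
X_C = 1/(ωC) = 1310 Ω
Net reactance X = X_L − X_C = 2740 Ω
Z = 7600 + j2740 Ω
|Z| = √(7600² + 2740²) = 8080 Ω
I = V/|Z| = 150/8080 = 18.6 mA

18.6 mA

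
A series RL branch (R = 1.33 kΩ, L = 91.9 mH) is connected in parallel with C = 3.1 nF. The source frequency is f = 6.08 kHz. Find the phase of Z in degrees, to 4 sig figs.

ω = 2πf = 38200 rad/s
X_L = ωL = 3511 Ω
X_C = 1/(ωC) = 8444 Ω
Branch 1 (R+jX_L): Z₁ = 1330 + j3511 Ω, |Z₁| = 3754 Ω
Branch 2 (−jX_C): Z₂ = −j8444 Ω
Parallel: Z = Z₁Z₂/(Z₁+Z₂), |Z| = 6204 Ω, ∠Z = 54.16°

54.16°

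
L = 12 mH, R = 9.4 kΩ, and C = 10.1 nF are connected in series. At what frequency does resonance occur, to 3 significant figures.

14.5 kHz

ω₀ = 1/√(LC) = 1/√(0.012 × 1.01e-08) = 90830 rad/s
f₀ = ω₀/(2π) = 14.5 kHz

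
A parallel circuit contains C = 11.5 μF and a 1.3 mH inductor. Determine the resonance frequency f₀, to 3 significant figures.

1.30 kHz

ω₀ = 1/√(LC) = 1/√(0.0013 × 1.15e-05) = 8179 rad/s
f₀ = ω₀/(2π) = 1.30 kHz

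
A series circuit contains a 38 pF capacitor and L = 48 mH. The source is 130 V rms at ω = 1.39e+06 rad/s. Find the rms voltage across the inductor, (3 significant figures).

182 V

X_L = ωL = 66700 Ω
X_C = 1/(ωC) = 18900 Ω
Net reactance X = X_L − X_C = 47800 Ω
Z = j47800 Ω
|Z| = √(0² + 47800²) = 47800 Ω
I = V/|Z| = 2.72 mA
V_L = I·|Z_L| = 0.00272 × 66700 = 182 V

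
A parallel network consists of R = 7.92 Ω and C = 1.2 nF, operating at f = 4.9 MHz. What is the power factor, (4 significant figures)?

0.9598

ω = 2πf = 3.079e+07 rad/s
X_C = 1/(ωC) = 27.07 Ω
Parallel: admittances add. Y = 1/R + jωC
Y = (0.1263 + j0.03695) S
|Y| = 0.1316 S → |Z| = 1/|Y| = 7.601 Ω, ∠Z = −∠Y = -16.31°
cos φ = cos(-16.31°) = 0.9598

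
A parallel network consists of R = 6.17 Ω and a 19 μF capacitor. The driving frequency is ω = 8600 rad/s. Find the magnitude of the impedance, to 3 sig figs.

4.35 Ω

X_C = 1/(ωC) = 6.12 Ω
Parallel: admittances add. Y = 1/R + jωC
Y = (0.162 + j0.163) S
|Y| = 0.230 S → |Z| = 1/|Y| = 4.35 Ω, ∠Z = −∠Y = -45.2°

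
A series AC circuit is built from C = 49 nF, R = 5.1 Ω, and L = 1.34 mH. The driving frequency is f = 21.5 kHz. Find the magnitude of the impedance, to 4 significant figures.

ω = 2πf = 135100 rad/s
X_L = ωL = 181.0 Ω
X_C = 1/(ωC) = 151.1 Ω
Net reactance X = X_L − X_C = 29.95 Ω
Z = 5.100 + j29.95 Ω
|Z| = √(5.100² + 29.95²) = 30.38 Ω

30.38 Ω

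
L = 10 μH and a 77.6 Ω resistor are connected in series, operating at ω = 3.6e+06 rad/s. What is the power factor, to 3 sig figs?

X_L = ωL = 36.0 Ω
Z = 77.6 + j36.0 Ω
|Z| = √(77.6² + 36.0²) = 85.5 Ω
∠Z = arctan(36.0/77.6) = 24.9°
cos φ = cos(24.9°) = 0.907

0.907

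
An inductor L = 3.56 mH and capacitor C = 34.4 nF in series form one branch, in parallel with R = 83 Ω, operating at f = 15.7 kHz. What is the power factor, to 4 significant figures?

ω = 2πf = 98650 rad/s
X_L = ωL = 351.2 Ω
X_C = 1/(ωC) = 294.7 Ω
Branch 1: Z₁ = R = 83.00 Ω
Branch 2 (series LC): Z₂ = j(X_L − X_C) = j56.49 Ω
Parallel: Z = Z₁Z₂/(Z₁+Z₂), |Z| = 46.70 Ω, ∠Z = 55.76°
cos φ = cos(55.76°) = 0.5627

0.5627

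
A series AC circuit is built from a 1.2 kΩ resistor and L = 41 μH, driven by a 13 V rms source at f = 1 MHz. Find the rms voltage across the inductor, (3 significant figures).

ω = 2πf = 6.283e+06 rad/s
X_L = ωL = 258 Ω
Z = 1200 + j258 Ω
|Z| = √(1200² + 258²) = 1230 Ω
I = V/|Z| = 10.6 mA
V_L = I·|Z_L| = 0.0106 × 258 = 2.73 V

2.73 V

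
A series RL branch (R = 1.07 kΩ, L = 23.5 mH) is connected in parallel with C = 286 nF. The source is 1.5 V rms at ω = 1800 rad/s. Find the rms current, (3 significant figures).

X_L = ωL = 42.3 Ω
X_C = 1/(ωC) = 1940 Ω
Branch 1 (R+jX_L): Z₁ = 1070 + j42.3 Ω, |Z₁| = 1070 Ω
Branch 2 (−jX_C): Z₂ = −j1940 Ω
Parallel: Z = Z₁Z₂/(Z₁+Z₂), |Z| = 954 Ω, ∠Z = -27.1°
I = V/|Z| = 1.5/954 = 1.57 mA

1.57 mA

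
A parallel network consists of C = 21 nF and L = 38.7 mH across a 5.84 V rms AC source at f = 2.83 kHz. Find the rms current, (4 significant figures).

6.306 mA

ω = 2πf = 17780 rad/s
X_L = ωL = 688.1 Ω
X_C = 1/(ωC) = 2678 Ω
Parallel: admittances add. Y = 1/(jωL) + jωC
Y = (0 − j0.001080) S
|Y| = 0.001080 S → |Z| = 1/|Y| = 926.1 Ω, ∠Z = −∠Y = 90.00°
I = V/|Z| = 5.84/926.1 = 6.306 mA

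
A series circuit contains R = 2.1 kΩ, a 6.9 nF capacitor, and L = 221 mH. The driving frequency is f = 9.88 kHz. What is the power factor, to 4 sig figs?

ω = 2πf = 62080 rad/s
X_L = ωL = 13720 Ω
X_C = 1/(ωC) = 2335 Ω
Net reactance X = X_L − X_C = 11380 Ω
Z = 2100 + j11380 Ω
|Z| = √(2100² + 11380²) = 11580 Ω
∠Z = arctan(11380/2100) = 79.55°
cos φ = cos(79.55°) = 0.1814

0.1814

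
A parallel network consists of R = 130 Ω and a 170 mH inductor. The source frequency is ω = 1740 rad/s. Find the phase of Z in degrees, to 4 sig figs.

23.72°

X_L = ωL = 295.8 Ω
Parallel: admittances add. Y = 1/R + 1/(jωL)
Y = (0.007692 − j0.003381) S
|Y| = 0.008402 S → |Z| = 1/|Y| = 119.0 Ω, ∠Z = −∠Y = 23.72°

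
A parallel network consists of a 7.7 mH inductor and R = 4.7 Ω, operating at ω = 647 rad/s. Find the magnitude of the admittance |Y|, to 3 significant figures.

X_L = ωL = 4.98 Ω
Parallel: admittances add. Y = 1/R + 1/(jωL)
Y = (0.213 − j0.201) S
|Y| = 0.293 S → |Z| = 1/|Y| = 3.42 Ω, ∠Z = −∠Y = 43.3°

293 mS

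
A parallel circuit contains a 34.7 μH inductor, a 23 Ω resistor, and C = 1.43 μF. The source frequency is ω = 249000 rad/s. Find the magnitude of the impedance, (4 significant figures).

4.094 Ω

X_L = ωL = 8.640 Ω
X_C = 1/(ωC) = 2.808 Ω
Parallel: admittances add. Y = 1/R + 1/(jωL) + jωC
Y = (0.04348 + j0.2403) S
|Y| = 0.2442 S → |Z| = 1/|Y| = 4.094 Ω, ∠Z = −∠Y = -79.75°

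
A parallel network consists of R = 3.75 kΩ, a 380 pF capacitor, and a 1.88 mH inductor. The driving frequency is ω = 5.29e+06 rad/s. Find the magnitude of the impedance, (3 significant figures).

X_L = ωL = 9950 Ω
X_C = 1/(ωC) = 497 Ω
Parallel: admittances add. Y = 1/R + 1/(jωL) + jωC
Y = (0.000267 + j0.00191) S
|Y| = 0.00193 S → |Z| = 1/|Y| = 519 Ω, ∠Z = −∠Y = -82.1°

519 Ω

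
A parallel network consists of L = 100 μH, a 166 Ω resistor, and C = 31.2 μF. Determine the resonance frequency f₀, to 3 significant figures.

ω₀ = 1/√(LC) = 1/√(0.0001 × 3.12e-05) = 17900 rad/s
f₀ = ω₀/(2π) = 2.85 kHz

2.85 kHz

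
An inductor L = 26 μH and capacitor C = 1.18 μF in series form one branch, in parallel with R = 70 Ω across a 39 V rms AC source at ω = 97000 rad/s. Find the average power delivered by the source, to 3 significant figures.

X_L = ωL = 2.52 Ω
X_C = 1/(ωC) = 8.74 Ω
Branch 1: Z₁ = R = 70.0 Ω
Branch 2 (series LC): Z₂ = j(X_L − X_C) = −j6.21 Ω
Parallel: Z = Z₁Z₂/(Z₁+Z₂), |Z| = 6.19 Ω, ∠Z = -84.9°
I = V/|Z| = 6.30 A
P = VI cos φ = 39 × 6.30 × cos(-84.9°) = 21.7 W

21.7 W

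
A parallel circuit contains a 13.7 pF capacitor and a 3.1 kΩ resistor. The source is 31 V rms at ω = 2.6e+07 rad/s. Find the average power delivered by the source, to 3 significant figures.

X_C = 1/(ωC) = 2810 Ω
Parallel: admittances add. Y = 1/R + jωC
Y = (0.000323 + j0.000356) S
|Y| = 0.000481 S → |Z| = 1/|Y| = 2080 Ω, ∠Z = −∠Y = -47.8°
I = V/|Z| = 14.9 mA
P = VI cos φ = 31 × 0.0149 × cos(-47.8°) = 310 mW

310 mW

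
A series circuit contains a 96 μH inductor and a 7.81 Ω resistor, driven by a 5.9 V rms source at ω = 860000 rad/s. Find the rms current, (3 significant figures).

71.1 mA

X_L = ωL = 82.6 Ω
Z = 7.81 + j82.6 Ω
|Z| = √(7.81² + 82.6²) = 82.9 Ω
I = V/|Z| = 5.9/82.9 = 71.1 mA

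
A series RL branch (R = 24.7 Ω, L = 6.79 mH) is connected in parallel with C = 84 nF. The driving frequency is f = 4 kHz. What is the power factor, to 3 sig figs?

0.223

ω = 2πf = 25130 rad/s
X_L = ωL = 171 Ω
X_C = 1/(ωC) = 474 Ω
Branch 1 (R+jX_L): Z₁ = 24.7 + j171 Ω, |Z₁| = 172 Ω
Branch 2 (−jX_C): Z₂ = −j474 Ω
Parallel: Z = Z₁Z₂/(Z₁+Z₂), |Z| = 269 Ω, ∠Z = 77.1°
cos φ = cos(77.1°) = 0.223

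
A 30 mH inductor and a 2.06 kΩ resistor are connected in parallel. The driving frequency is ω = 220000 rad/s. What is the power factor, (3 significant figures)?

0.955

X_L = ωL = 6600 Ω
Parallel: admittances add. Y = 1/R + 1/(jωL)
Y = (0.000485 − j0.000152) S
|Y| = 0.000509 S → |Z| = 1/|Y| = 1970 Ω, ∠Z = −∠Y = 17.3°
cos φ = cos(17.3°) = 0.955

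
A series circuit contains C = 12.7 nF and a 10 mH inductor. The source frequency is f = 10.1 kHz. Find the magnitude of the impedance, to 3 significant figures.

ω = 2πf = 63460 rad/s
X_L = ωL = 635 Ω
X_C = 1/(ωC) = 1240 Ω
Net reactance X = X_L − X_C = -606 Ω
Z = − j606 Ω
|Z| = √(0² + 606²) = 606 Ω

606 Ω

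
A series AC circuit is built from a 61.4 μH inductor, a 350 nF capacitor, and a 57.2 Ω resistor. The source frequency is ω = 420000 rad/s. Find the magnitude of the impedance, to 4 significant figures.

X_L = ωL = 25.79 Ω
X_C = 1/(ωC) = 6.803 Ω
Net reactance X = X_L − X_C = 18.99 Ω
Z = 57.20 + j18.99 Ω
|Z| = √(57.20² + 18.99²) = 60.27 Ω

60.27 Ω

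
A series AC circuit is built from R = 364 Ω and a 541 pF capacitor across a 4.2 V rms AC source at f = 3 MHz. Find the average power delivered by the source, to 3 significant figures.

45.2 mW

ω = 2πf = 1.885e+07 rad/s
X_C = 1/(ωC) = 98.1 Ω
Z = 364 − j98.1 Ω
|Z| = √(364² + 98.1²) = 377 Ω
∠Z = arctan(-98.1/364) = -15.1°
I = V/|Z| = 11.1 mA
P = VI cos φ = 4.2 × 0.0111 × cos(-15.1°) = 45.2 mW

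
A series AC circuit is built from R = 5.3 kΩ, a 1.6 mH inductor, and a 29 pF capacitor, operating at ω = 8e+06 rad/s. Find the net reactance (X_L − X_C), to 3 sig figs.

X_L = ωL = 12800 Ω
X_C = 1/(ωC) = 4310 Ω
X = 12800 − 4310 = 8490 Ω

8490 Ω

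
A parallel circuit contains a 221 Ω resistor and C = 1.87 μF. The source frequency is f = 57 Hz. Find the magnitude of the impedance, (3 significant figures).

219 Ω

ω = 2πf = 358.1 rad/s
X_C = 1/(ωC) = 1490 Ω
Parallel: admittances add. Y = 1/R + jωC
Y = (0.00452 + j0.000670) S
|Y| = 0.00457 S → |Z| = 1/|Y| = 219 Ω, ∠Z = −∠Y = -8.42°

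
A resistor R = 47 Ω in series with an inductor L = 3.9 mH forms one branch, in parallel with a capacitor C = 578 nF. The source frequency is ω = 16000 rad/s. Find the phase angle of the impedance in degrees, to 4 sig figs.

X_L = ωL = 62.40 Ω
X_C = 1/(ωC) = 108.1 Ω
Branch 1 (R+jX_L): Z₁ = 47.00 + j62.40 Ω, |Z₁| = 78.12 Ω
Branch 2 (−jX_C): Z₂ = −j108.1 Ω
Parallel: Z = Z₁Z₂/(Z₁+Z₂), |Z| = 128.8 Ω, ∠Z = 7.229°

7.229°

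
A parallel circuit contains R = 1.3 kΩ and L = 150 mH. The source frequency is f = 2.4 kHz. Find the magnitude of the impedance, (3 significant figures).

1130 Ω

ω = 2πf = 15080 rad/s
X_L = ωL = 2260 Ω
Parallel: admittances add. Y = 1/R + 1/(jωL)
Y = (0.000769 − j0.000442) S
|Y| = 0.000887 S → |Z| = 1/|Y| = 1130 Ω, ∠Z = −∠Y = 29.9°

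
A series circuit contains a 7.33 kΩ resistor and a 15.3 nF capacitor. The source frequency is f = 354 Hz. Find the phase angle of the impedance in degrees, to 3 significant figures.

ω = 2πf = 2224 rad/s
X_C = 1/(ωC) = 29400 Ω
Z = 7330 − j29400 Ω
|Z| = √(7330² + 29400²) = 30300 Ω
∠Z = arctan(-29400/7330) = -76.0°

-76.0°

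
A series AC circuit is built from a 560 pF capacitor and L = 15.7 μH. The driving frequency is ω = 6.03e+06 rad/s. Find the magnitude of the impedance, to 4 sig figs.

X_L = ωL = 94.67 Ω
X_C = 1/(ωC) = 296.1 Ω
Net reactance X = X_L − X_C = -201.5 Ω
Z = − j201.5 Ω
|Z| = √(0² + 201.5²) = 201.5 Ω

201.5 Ω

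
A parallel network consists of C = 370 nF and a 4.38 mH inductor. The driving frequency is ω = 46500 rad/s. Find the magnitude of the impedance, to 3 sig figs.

81.3 Ω

X_L = ωL = 204 Ω
X_C = 1/(ωC) = 58.1 Ω
Parallel: admittances add. Y = 1/(jωL) + jωC
Y = (0 + j0.0123) S
|Y| = 0.0123 S → |Z| = 1/|Y| = 81.3 Ω, ∠Z = −∠Y = -90.0°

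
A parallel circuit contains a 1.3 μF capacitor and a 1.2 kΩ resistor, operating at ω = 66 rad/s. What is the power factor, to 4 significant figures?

X_C = 1/(ωC) = 11660 Ω
Parallel: admittances add. Y = 1/R + jωC
Y = (0.0008333 + j8.58e-05) S
|Y| = 0.0008377 S → |Z| = 1/|Y| = 1194 Ω, ∠Z = −∠Y = -5.878°
cos φ = cos(-5.878°) = 0.9947

0.9947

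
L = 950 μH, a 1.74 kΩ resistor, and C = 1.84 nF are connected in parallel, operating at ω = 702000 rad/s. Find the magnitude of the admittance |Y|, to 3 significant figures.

611 μS

X_L = ωL = 667 Ω
X_C = 1/(ωC) = 774 Ω
Parallel: admittances add. Y = 1/R + 1/(jωL) + jωC
Y = (0.000575 − j0.000208) S
|Y| = 0.000611 S → |Z| = 1/|Y| = 1640 Ω, ∠Z = −∠Y = 19.9°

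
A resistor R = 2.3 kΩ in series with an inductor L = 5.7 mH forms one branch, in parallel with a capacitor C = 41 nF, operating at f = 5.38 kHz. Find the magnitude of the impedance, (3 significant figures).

706 Ω

ω = 2πf = 33800 rad/s
X_L = ωL = 193 Ω
X_C = 1/(ωC) = 722 Ω
Branch 1 (R+jX_L): Z₁ = 2300 + j193 Ω, |Z₁| = 2310 Ω
Branch 2 (−jX_C): Z₂ = −j722 Ω
Parallel: Z = Z₁Z₂/(Z₁+Z₂), |Z| = 706 Ω, ∠Z = -72.3°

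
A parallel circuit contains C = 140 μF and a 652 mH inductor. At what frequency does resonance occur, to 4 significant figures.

ω₀ = 1/√(LC) = 1/√(0.652 × 0.00014) = 104.7 rad/s
f₀ = ω₀/(2π) = 16.66 Hz

16.66 Hz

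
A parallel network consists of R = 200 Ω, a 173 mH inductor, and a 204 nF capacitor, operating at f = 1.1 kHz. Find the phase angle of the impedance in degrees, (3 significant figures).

ω = 2πf = 6912 rad/s
X_L = ωL = 1200 Ω
X_C = 1/(ωC) = 709 Ω
Parallel: admittances add. Y = 1/R + 1/(jωL) + jωC
Y = (0.00500 + j0.000574) S
|Y| = 0.00503 S → |Z| = 1/|Y| = 199 Ω, ∠Z = −∠Y = -6.54°

-6.54°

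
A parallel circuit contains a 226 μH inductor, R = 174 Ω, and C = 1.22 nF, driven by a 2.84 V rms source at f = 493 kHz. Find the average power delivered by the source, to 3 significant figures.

ω = 2πf = 3.098e+06 rad/s
X_L = ωL = 700 Ω
X_C = 1/(ωC) = 265 Ω
Parallel: admittances add. Y = 1/R + 1/(jωL) + jωC
Y = (0.00575 + j0.00235) S
|Y| = 0.00621 S → |Z| = 1/|Y| = 161 Ω, ∠Z = −∠Y = -22.2°
I = V/|Z| = 17.6 mA
P = VI cos φ = 2.84 × 0.0176 × cos(-22.2°) = 46.4 mW

46.4 mW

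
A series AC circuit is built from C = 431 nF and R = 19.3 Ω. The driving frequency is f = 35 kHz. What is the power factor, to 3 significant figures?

0.877

ω = 2πf = 219900 rad/s
X_C = 1/(ωC) = 10.6 Ω
Z = 19.3 − j10.6 Ω
|Z| = √(19.3² + 10.6²) = 22.0 Ω
∠Z = arctan(-10.6/19.3) = -28.7°
cos φ = cos(-28.7°) = 0.877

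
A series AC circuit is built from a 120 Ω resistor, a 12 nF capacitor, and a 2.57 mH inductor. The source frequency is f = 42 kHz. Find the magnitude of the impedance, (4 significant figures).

ω = 2πf = 263900 rad/s
X_L = ωL = 678.2 Ω
X_C = 1/(ωC) = 315.8 Ω
Net reactance X = X_L − X_C = 362.4 Ω
Z = 120.0 + j362.4 Ω
|Z| = √(120.0² + 362.4²) = 381.8 Ω

381.8 Ω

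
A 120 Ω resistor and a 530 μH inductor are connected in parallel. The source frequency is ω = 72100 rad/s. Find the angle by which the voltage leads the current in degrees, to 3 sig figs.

72.3°

X_L = ωL = 38.2 Ω
Parallel: admittances add. Y = 1/R + 1/(jωL)
Y = (0.00833 − j0.0262) S
|Y| = 0.0275 S → |Z| = 1/|Y| = 36.4 Ω, ∠Z = −∠Y = 72.3°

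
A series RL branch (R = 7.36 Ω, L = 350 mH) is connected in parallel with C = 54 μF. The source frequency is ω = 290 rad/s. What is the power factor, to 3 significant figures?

0.120

X_L = ωL = 102 Ω
X_C = 1/(ωC) = 63.9 Ω
Branch 1 (R+jX_L): Z₁ = 7.36 + j102 Ω, |Z₁| = 102 Ω
Branch 2 (−jX_C): Z₂ = −j63.9 Ω
Parallel: Z = Z₁Z₂/(Z₁+Z₂), |Z| = 169 Ω, ∠Z = -83.1°
cos φ = cos(-83.1°) = 0.120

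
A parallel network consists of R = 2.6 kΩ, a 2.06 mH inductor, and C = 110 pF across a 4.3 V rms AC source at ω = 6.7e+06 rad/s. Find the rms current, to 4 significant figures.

3.302 mA

X_L = ωL = 13800 Ω
X_C = 1/(ωC) = 1357 Ω
Parallel: admittances add. Y = 1/R + 1/(jωL) + jωC
Y = (0.0003846 + j0.0006645) S
|Y| = 0.0007678 S → |Z| = 1/|Y| = 1302 Ω, ∠Z = −∠Y = -59.94°
I = V/|Z| = 4.3/1302 = 3.302 mA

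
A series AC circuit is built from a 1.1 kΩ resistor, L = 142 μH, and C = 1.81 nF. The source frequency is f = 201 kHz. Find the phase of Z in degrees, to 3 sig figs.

-13.2°

ω = 2πf = 1.263e+06 rad/s
X_L = ωL = 179 Ω
X_C = 1/(ωC) = 437 Ω
Net reactance X = X_L − X_C = -258 Ω
Z = 1100 − j258 Ω
|Z| = √(1100² + 258²) = 1130 Ω
∠Z = arctan(-258/1100) = -13.2°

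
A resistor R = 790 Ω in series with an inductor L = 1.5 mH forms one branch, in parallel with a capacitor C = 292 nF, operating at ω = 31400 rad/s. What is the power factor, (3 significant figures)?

X_L = ωL = 47.1 Ω
X_C = 1/(ωC) = 109 Ω
Branch 1 (R+jX_L): Z₁ = 790 + j47.1 Ω, |Z₁| = 791 Ω
Branch 2 (−jX_C): Z₂ = −j109 Ω
Parallel: Z = Z₁Z₂/(Z₁+Z₂), |Z| = 109 Ω, ∠Z = -82.1°
cos φ = cos(-82.1°) = 0.137

0.137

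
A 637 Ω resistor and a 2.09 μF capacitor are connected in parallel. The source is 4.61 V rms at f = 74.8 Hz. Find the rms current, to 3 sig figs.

ω = 2πf = 470.0 rad/s
X_C = 1/(ωC) = 1020 Ω
Parallel: admittances add. Y = 1/R + jωC
Y = (0.00157 + j0.000982) S
|Y| = 0.00185 S → |Z| = 1/|Y| = 540 Ω, ∠Z = −∠Y = -32.0°
I = V/|Z| = 4.61/540 = 8.54 mA

8.54 mA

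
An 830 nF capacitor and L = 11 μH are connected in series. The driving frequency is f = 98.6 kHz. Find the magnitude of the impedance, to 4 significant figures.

4.870 Ω

ω = 2πf = 619500 rad/s
X_L = ωL = 6.815 Ω
X_C = 1/(ωC) = 1.945 Ω
Net reactance X = X_L − X_C = 4.870 Ω
Z = j4.870 Ω
|Z| = √(0² + 4.870²) = 4.870 Ω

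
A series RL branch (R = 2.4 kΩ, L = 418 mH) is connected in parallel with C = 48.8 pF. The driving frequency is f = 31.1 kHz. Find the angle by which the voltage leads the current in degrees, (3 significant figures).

82.4°

ω = 2πf = 195400 rad/s
X_L = ωL = 81700 Ω
X_C = 1/(ωC) = 105000 Ω
Branch 1 (R+jX_L): Z₁ = 2400 + j81700 Ω, |Z₁| = 81700 Ω
Branch 2 (−jX_C): Z₂ = −j105000 Ω
Parallel: Z = Z₁Z₂/(Z₁+Z₂), |Z| = 368000 Ω, ∠Z = 82.4°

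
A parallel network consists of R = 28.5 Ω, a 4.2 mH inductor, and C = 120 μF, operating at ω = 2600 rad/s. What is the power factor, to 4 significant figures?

0.1572

X_L = ωL = 10.92 Ω
X_C = 1/(ωC) = 3.205 Ω
Parallel: admittances add. Y = 1/R + 1/(jωL) + jωC
Y = (0.03509 + j0.2204) S
|Y| = 0.2232 S → |Z| = 1/|Y| = 4.480 Ω, ∠Z = −∠Y = -80.96°
cos φ = cos(-80.96°) = 0.1572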